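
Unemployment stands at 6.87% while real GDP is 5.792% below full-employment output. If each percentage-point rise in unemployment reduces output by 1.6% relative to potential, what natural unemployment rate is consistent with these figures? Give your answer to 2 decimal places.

3.25%

From Okun's law, u - u* = -(output gap)/β = -(-5.792)/1.6 = 3.62 points.
So u* = 6.87 - 3.62 = 3.25%.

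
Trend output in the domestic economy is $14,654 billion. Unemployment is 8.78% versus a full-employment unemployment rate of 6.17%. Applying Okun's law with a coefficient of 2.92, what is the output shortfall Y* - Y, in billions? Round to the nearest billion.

$1,117 billion

Output gap = -2.92 × (8.78 - 6.17) = -2.92 × 2.61 = -7.6212%.
Actual GDP ≈ 14654 × 0.923788 ≈ 13537 billion, so the shortfall is 14654 - 13537 = 1117 billion.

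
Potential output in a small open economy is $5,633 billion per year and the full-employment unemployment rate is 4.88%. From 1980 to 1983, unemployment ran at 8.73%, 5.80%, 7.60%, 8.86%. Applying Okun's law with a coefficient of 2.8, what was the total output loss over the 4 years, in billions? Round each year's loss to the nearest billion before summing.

Year 1980: gap = -2.8 × (8.73 - 4.88) = -10.78%, loss ≈ 5633 × 10.78/100 ≈ 607.
Year 1981: gap = -2.8 × (5.8 - 4.88) = -2.576%, loss ≈ 5633 × 2.576/100 ≈ 145.
Year 1982: gap = -2.8 × (7.6 - 4.88) = -7.616%, loss ≈ 5633 × 7.616/100 ≈ 429.
Year 1983: gap = -2.8 × (8.86 - 4.88) = -11.144%, loss ≈ 5633 × 11.144/100 ≈ 628.
Total lost output = 607 + 145 + 429 + 628 = 1809 billion.

$1,809 billion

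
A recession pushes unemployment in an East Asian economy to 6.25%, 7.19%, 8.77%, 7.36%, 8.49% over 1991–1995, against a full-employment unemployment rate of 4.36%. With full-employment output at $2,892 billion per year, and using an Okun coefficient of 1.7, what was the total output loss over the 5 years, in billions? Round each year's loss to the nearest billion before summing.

$799 billion

Year 1991: gap = -1.7 × (6.25 - 4.36) = -3.213%, loss ≈ 2892 × 3.213/100 ≈ 93.
Year 1992: gap = -1.7 × (7.19 - 4.36) = -4.811%, loss ≈ 2892 × 4.811/100 ≈ 139.
Year 1993: gap = -1.7 × (8.77 - 4.36) = -7.497%, loss ≈ 2892 × 7.497/100 ≈ 217.
Year 1994: gap = -1.7 × (7.36 - 4.36) = -5.1%, loss ≈ 2892 × 5.1/100 ≈ 147.
Year 1995: gap = -1.7 × (8.49 - 4.36) = -7.021%, loss ≈ 2892 × 7.021/100 ≈ 203.
Total lost output = 93 + 139 + 217 + 147 + 203 = 799 billion.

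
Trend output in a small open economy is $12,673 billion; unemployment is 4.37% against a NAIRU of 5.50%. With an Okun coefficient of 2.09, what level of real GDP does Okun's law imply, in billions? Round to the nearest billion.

$12,972 billion

Unemployment gap = 4.37 - 5.5 = -1.13 points, so the output gap is -2.09 × (-1.13) = 2.3617%.
Actual GDP = 12673 × (1 + 2.3617/100) = 12673 × 1.023617 ≈ 12972 billion.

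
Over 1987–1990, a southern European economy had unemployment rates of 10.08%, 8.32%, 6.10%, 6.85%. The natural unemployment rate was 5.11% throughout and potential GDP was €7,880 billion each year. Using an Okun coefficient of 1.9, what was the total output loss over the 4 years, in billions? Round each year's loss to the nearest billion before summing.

€1,634 billion

Year 1987: gap = -1.9 × (10.08 - 5.11) = -9.443%, loss ≈ 7880 × 9.443/100 ≈ 744.
Year 1988: gap = -1.9 × (8.32 - 5.11) = -6.099%, loss ≈ 7880 × 6.099/100 ≈ 481.
Year 1989: gap = -1.9 × (6.1 - 5.11) = -1.881%, loss ≈ 7880 × 1.881/100 ≈ 148.
Year 1990: gap = -1.9 × (6.85 - 5.11) = -3.306%, loss ≈ 7880 × 3.306/100 ≈ 261.
Total lost output = 744 + 481 + 148 + 261 = 1634 billion.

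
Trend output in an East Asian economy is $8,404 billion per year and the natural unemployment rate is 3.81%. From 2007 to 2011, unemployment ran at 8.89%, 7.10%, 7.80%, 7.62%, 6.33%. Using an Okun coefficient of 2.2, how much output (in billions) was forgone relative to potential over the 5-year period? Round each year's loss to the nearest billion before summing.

$3,455 billion

Year 2007: gap = -2.2 × (8.89 - 3.81) = -11.176%, loss ≈ 8404 × 11.176/100 ≈ 939.
Year 2008: gap = -2.2 × (7.1 - 3.81) = -7.238%, loss ≈ 8404 × 7.238/100 ≈ 608.
Year 2009: gap = -2.2 × (7.8 - 3.81) = -8.778%, loss ≈ 8404 × 8.778/100 ≈ 738.
Year 2010: gap = -2.2 × (7.62 - 3.81) = -8.382%, loss ≈ 8404 × 8.382/100 ≈ 704.
Year 2011: gap = -2.2 × (6.33 - 3.81) = -5.544%, loss ≈ 8404 × 5.544/100 ≈ 466.
Total lost output = 939 + 608 + 738 + 704 + 466 = 3455 billion.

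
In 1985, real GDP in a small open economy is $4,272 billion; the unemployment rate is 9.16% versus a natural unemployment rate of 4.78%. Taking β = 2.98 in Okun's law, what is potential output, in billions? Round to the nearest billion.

Unemployment gap = 9.16 - 4.78 = 4.38 points, so output gap = -2.98 × 4.38 = -13.0524%.
Since Y = Y* × (1 + gap/100), Y* = 4272/0.869476 ≈ 4913 billion.

$4,913 billion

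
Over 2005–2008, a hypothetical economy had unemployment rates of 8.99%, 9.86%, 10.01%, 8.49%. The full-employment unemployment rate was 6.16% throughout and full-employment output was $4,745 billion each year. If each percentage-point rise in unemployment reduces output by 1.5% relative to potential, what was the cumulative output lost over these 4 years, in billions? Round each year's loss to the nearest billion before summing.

Year 2005: gap = -1.5 × (8.99 - 6.16) = -4.245%, loss ≈ 4745 × 4.245/100 ≈ 201.
Year 2006: gap = -1.5 × (9.86 - 6.16) = -5.55%, loss ≈ 4745 × 5.55/100 ≈ 263.
Year 2007: gap = -1.5 × (10.01 - 6.16) = -5.775%, loss ≈ 4745 × 5.775/100 ≈ 274.
Year 2008: gap = -1.5 × (8.49 - 6.16) = -3.495%, loss ≈ 4745 × 3.495/100 ≈ 166.
Total lost output = 201 + 263 + 274 + 166 = 904 billion.

$904 billion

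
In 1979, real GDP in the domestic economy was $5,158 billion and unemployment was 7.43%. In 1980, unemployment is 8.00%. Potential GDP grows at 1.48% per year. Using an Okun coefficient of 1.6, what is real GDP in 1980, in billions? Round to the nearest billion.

Δu = 8 - 7.43 = 0.57 points.
Okun's law (growth form): g_Y = g_Y* - β × Δu = 1.48 - 1.6 × (0.57) = 1.48 - 0.912 = 0.568%.
Real GDP in the next year = 5158 × (1 + 0.568/100) = 5158 × 1.00568 ≈ 5187 billion.

$5,187 billion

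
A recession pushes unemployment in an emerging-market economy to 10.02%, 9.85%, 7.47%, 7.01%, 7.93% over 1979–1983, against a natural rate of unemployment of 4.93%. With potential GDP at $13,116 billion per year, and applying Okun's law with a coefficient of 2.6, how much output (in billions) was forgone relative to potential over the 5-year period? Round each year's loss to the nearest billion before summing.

Year 1979: gap = -2.6 × (10.02 - 4.93) = -13.234%, loss ≈ 13116 × 13.234/100 ≈ 1736.
Year 1980: gap = -2.6 × (9.85 - 4.93) = -12.792%, loss ≈ 13116 × 12.792/100 ≈ 1678.
Year 1981: gap = -2.6 × (7.47 - 4.93) = -6.604%, loss ≈ 13116 × 6.604/100 ≈ 866.
Year 1982: gap = -2.6 × (7.01 - 4.93) = -5.408%, loss ≈ 13116 × 5.408/100 ≈ 709.
Year 1983: gap = -2.6 × (7.93 - 4.93) = -7.8%, loss ≈ 13116 × 7.8/100 ≈ 1023.
Total lost output = 1736 + 1678 + 866 + 709 + 1023 = 6012 billion.

$6,012 billion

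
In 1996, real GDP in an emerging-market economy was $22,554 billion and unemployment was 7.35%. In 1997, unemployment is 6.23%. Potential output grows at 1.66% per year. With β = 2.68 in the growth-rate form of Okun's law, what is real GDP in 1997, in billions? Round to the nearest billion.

Δu = 6.23 - 7.35 = -1.12 points.
Okun's law (growth form): g_Y = g_Y* - β × Δu = 1.66 - 2.68 × (-1.12) = 1.66 + 3.0016 = 4.6616%.
Real GDP in the next year = 22554 × (1 + 4.6616/100) = 22554 × 1.046616 ≈ 23605 billion.

$23,605 billion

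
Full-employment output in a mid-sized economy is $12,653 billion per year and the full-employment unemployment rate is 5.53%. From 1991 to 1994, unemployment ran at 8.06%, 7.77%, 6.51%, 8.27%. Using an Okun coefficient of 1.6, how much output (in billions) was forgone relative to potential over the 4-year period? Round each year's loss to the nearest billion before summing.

Year 1991: gap = -1.6 × (8.06 - 5.53) = -4.048%, loss ≈ 12653 × 4.048/100 ≈ 512.
Year 1992: gap = -1.6 × (7.77 - 5.53) = -3.584%, loss ≈ 12653 × 3.584/100 ≈ 453.
Year 1993: gap = -1.6 × (6.51 - 5.53) = -1.568%, loss ≈ 12653 × 1.568/100 ≈ 198.
Year 1994: gap = -1.6 × (8.27 - 5.53) = -4.384%, loss ≈ 12653 × 4.384/100 ≈ 555.
Total lost output = 512 + 453 + 198 + 555 = 1718 billion.

$1,718 billion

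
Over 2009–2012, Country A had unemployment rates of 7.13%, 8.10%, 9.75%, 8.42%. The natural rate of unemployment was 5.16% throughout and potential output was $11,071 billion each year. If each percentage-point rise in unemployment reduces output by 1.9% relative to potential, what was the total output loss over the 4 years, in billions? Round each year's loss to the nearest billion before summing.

$2,684 billion

Year 2009: gap = -1.9 × (7.13 - 5.16) = -3.743%, loss ≈ 11071 × 3.743/100 ≈ 414.
Year 2010: gap = -1.9 × (8.1 - 5.16) = -5.586%, loss ≈ 11071 × 5.586/100 ≈ 618.
Year 2011: gap = -1.9 × (9.75 - 5.16) = -8.721%, loss ≈ 11071 × 8.721/100 ≈ 966.
Year 2012: gap = -1.9 × (8.42 - 5.16) = -6.194%, loss ≈ 11071 × 6.194/100 ≈ 686.
Total lost output = 414 + 618 + 966 + 686 = 2684 billion.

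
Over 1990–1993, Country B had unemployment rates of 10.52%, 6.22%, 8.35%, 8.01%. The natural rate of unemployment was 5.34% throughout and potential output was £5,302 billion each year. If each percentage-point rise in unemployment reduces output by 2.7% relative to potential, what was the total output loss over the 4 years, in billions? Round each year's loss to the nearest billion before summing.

Year 1990: gap = -2.7 × (10.52 - 5.34) = -13.986%, loss ≈ 5302 × 13.986/100 ≈ 742.
Year 1991: gap = -2.7 × (6.22 - 5.34) = -2.376%, loss ≈ 5302 × 2.376/100 ≈ 126.
Year 1992: gap = -2.7 × (8.35 - 5.34) = -8.127%, loss ≈ 5302 × 8.127/100 ≈ 431.
Year 1993: gap = -2.7 × (8.01 - 5.34) = -7.209%, loss ≈ 5302 × 7.209/100 ≈ 382.
Total lost output = 742 + 126 + 431 + 382 = 1681 billion.

£1,681 billion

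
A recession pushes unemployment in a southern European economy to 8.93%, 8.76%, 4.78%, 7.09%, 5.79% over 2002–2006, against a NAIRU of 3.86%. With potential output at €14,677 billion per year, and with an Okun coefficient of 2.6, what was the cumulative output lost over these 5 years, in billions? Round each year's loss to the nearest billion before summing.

Year 2002: gap = -2.6 × (8.93 - 3.86) = -13.182%, loss ≈ 14677 × 13.182/100 ≈ 1935.
Year 2003: gap = -2.6 × (8.76 - 3.86) = -12.74%, loss ≈ 14677 × 12.74/100 ≈ 1870.
Year 2004: gap = -2.6 × (4.78 - 3.86) = -2.392%, loss ≈ 14677 × 2.392/100 ≈ 351.
Year 2005: gap = -2.6 × (7.09 - 3.86) = -8.398%, loss ≈ 14677 × 8.398/100 ≈ 1233.
Year 2006: gap = -2.6 × (5.79 - 3.86) = -5.018%, loss ≈ 14677 × 5.018/100 ≈ 736.
Total lost output = 1935 + 1870 + 351 + 1233 + 736 = 6125 billion.

€6,125 billion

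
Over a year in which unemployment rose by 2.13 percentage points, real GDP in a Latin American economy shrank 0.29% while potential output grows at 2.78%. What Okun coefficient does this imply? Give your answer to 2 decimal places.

Growth form: g_Y = g_Y* - β × Δu, so β = (g_Y* - g_Y)/Δu.
β = (2.78 + 0.29)/2.13 = 3.07/2.13 = 1.44.

β ≈ 1.44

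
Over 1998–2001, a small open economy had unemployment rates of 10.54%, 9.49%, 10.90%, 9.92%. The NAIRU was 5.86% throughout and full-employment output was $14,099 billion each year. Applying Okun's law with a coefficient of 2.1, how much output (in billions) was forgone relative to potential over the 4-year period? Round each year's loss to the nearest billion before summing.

$5,155 billion

Year 1998: gap = -2.1 × (10.54 - 5.86) = -9.828%, loss ≈ 14099 × 9.828/100 ≈ 1386.
Year 1999: gap = -2.1 × (9.49 - 5.86) = -7.623%, loss ≈ 14099 × 7.623/100 ≈ 1075.
Year 2000: gap = -2.1 × (10.9 - 5.86) = -10.584%, loss ≈ 14099 × 10.584/100 ≈ 1492.
Year 2001: gap = -2.1 × (9.92 - 5.86) = -8.526%, loss ≈ 14099 × 8.526/100 ≈ 1202.
Total lost output = 1386 + 1075 + 1492 + 1202 = 5155 billion.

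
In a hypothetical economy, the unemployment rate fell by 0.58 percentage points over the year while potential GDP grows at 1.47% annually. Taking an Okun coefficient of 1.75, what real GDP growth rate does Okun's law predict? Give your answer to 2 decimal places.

2.49%

Growth-rate Okun's law: g_Y = g_Y* - β × Δu.
g_Y = 1.47 - 1.75 × (-0.58) = 1.47 + 1.015 = 2.485%, i.e. 2.49% to 2 d.p.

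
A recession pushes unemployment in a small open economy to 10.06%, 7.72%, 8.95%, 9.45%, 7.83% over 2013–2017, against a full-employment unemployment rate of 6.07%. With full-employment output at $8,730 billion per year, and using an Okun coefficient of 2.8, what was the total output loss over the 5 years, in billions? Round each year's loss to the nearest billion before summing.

Year 2013: gap = -2.8 × (10.06 - 6.07) = -11.172%, loss ≈ 8730 × 11.172/100 ≈ 975.
Year 2014: gap = -2.8 × (7.72 - 6.07) = -4.62%, loss ≈ 8730 × 4.62/100 ≈ 403.
Year 2015: gap = -2.8 × (8.95 - 6.07) = -8.064%, loss ≈ 8730 × 8.064/100 ≈ 704.
Year 2016: gap = -2.8 × (9.45 - 6.07) = -9.464%, loss ≈ 8730 × 9.464/100 ≈ 826.
Year 2017: gap = -2.8 × (7.83 - 6.07) = -4.928%, loss ≈ 8730 × 4.928/100 ≈ 430.
Total lost output = 975 + 403 + 704 + 826 + 430 = 3338 billion.

$3,338 billion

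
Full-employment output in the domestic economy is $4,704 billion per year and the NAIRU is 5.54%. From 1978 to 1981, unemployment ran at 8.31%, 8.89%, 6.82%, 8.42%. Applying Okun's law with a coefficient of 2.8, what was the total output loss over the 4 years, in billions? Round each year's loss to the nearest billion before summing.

$1,354 billion

Year 1978: gap = -2.8 × (8.31 - 5.54) = -7.756%, loss ≈ 4704 × 7.756/100 ≈ 365.
Year 1979: gap = -2.8 × (8.89 - 5.54) = -9.38%, loss ≈ 4704 × 9.38/100 ≈ 441.
Year 1980: gap = -2.8 × (6.82 - 5.54) = -3.584%, loss ≈ 4704 × 3.584/100 ≈ 169.
Year 1981: gap = -2.8 × (8.42 - 5.54) = -8.064%, loss ≈ 4704 × 8.064/100 ≈ 379.
Total lost output = 365 + 441 + 169 + 379 = 1354 billion.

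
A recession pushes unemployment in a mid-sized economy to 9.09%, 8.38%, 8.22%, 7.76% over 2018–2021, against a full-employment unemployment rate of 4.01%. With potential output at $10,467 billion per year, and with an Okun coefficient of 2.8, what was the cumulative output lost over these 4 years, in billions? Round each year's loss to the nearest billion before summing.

$5,103 billion

Year 2018: gap = -2.8 × (9.09 - 4.01) = -14.224%, loss ≈ 10467 × 14.224/100 ≈ 1489.
Year 2019: gap = -2.8 × (8.38 - 4.01) = -12.236%, loss ≈ 10467 × 12.236/100 ≈ 1281.
Year 2020: gap = -2.8 × (8.22 - 4.01) = -11.788%, loss ≈ 10467 × 11.788/100 ≈ 1234.
Year 2021: gap = -2.8 × (7.76 - 4.01) = -10.5%, loss ≈ 10467 × 10.5/100 ≈ 1099.
Total lost output = 1489 + 1281 + 1234 + 1099 = 5103 billion.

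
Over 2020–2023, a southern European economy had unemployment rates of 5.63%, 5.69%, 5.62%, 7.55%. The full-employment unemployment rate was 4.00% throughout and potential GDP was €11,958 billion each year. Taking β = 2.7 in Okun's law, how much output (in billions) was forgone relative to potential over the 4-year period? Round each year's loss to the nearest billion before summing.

Year 2020: gap = -2.7 × (5.63 - 4) = -4.401%, loss ≈ 11958 × 4.401/100 ≈ 526.
Year 2021: gap = -2.7 × (5.69 - 4) = -4.563%, loss ≈ 11958 × 4.563/100 ≈ 546.
Year 2022: gap = -2.7 × (5.62 - 4) = -4.374%, loss ≈ 11958 × 4.374/100 ≈ 523.
Year 2023: gap = -2.7 × (7.55 - 4) = -9.585%, loss ≈ 11958 × 9.585/100 ≈ 1146.
Total lost output = 526 + 546 + 523 + 1146 = 2741 billion.

€2,741 billion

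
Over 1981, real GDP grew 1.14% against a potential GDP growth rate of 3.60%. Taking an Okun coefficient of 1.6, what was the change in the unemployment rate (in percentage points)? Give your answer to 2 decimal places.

Growth-rate Okun's law: g_Y = g_Y* - β × Δu, so Δu = (g_Y* - g_Y)/β.
Δu = (3.6 - 1.14)/1.6 = 2.46/1.6 = 1.54 percentage points.

1.54 percentage points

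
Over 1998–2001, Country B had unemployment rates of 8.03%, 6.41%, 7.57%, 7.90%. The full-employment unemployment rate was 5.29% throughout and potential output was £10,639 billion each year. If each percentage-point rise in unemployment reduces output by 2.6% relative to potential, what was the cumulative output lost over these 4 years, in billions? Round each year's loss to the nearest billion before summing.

£2,421 billion

Year 1998: gap = -2.6 × (8.03 - 5.29) = -7.124%, loss ≈ 10639 × 7.124/100 ≈ 758.
Year 1999: gap = -2.6 × (6.41 - 5.29) = -2.912%, loss ≈ 10639 × 2.912/100 ≈ 310.
Year 2000: gap = -2.6 × (7.57 - 5.29) = -5.928%, loss ≈ 10639 × 5.928/100 ≈ 631.
Year 2001: gap = -2.6 × (7.9 - 5.29) = -6.786%, loss ≈ 10639 × 6.786/100 ≈ 722.
Total lost output = 758 + 310 + 631 + 722 = 2421 billion.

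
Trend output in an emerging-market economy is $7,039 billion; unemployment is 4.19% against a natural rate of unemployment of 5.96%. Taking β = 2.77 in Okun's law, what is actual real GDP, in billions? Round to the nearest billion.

$7,384 billion

Unemployment gap = 4.19 - 5.96 = -1.77 points, so the output gap is -2.77 × (-1.77) = 4.9029%.
Actual GDP = 7039 × (1 + 4.9029/100) = 7039 × 1.049029 ≈ 7384 billion.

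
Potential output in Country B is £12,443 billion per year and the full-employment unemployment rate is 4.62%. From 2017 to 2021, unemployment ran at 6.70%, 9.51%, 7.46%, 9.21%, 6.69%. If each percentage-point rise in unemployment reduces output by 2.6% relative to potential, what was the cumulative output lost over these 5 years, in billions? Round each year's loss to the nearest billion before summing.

£5,329 billion

Year 2017: gap = -2.6 × (6.7 - 4.62) = -5.408%, loss ≈ 12443 × 5.408/100 ≈ 673.
Year 2018: gap = -2.6 × (9.51 - 4.62) = -12.714%, loss ≈ 12443 × 12.714/100 ≈ 1582.
Year 2019: gap = -2.6 × (7.46 - 4.62) = -7.384%, loss ≈ 12443 × 7.384/100 ≈ 919.
Year 2020: gap = -2.6 × (9.21 - 4.62) = -11.934%, loss ≈ 12443 × 11.934/100 ≈ 1485.
Year 2021: gap = -2.6 × (6.69 - 4.62) = -5.382%, loss ≈ 12443 × 5.382/100 ≈ 670.
Total lost output = 673 + 1582 + 919 + 1485 + 670 = 5329 billion.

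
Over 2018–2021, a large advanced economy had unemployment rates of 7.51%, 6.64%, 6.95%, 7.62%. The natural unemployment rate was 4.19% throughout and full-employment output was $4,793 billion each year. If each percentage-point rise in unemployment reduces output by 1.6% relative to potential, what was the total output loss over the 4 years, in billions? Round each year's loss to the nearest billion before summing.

Year 2018: gap = -1.6 × (7.51 - 4.19) = -5.312%, loss ≈ 4793 × 5.312/100 ≈ 255.
Year 2019: gap = -1.6 × (6.64 - 4.19) = -3.92%, loss ≈ 4793 × 3.92/100 ≈ 188.
Year 2020: gap = -1.6 × (6.95 - 4.19) = -4.416%, loss ≈ 4793 × 4.416/100 ≈ 212.
Year 2021: gap = -1.6 × (7.62 - 4.19) = -5.488%, loss ≈ 4793 × 5.488/100 ≈ 263.
Total lost output = 255 + 188 + 212 + 263 = 918 billion.

$918 billion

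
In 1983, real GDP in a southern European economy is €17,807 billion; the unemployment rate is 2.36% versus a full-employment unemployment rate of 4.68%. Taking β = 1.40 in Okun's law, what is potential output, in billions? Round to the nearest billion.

€17,247 billion

Unemployment gap = 2.36 - 4.68 = -2.32 points, so output gap = -1.4 × (-2.32) = 3.248%.
Since Y = Y* × (1 + gap/100), Y* = 17807/1.03248 ≈ 17247 billion.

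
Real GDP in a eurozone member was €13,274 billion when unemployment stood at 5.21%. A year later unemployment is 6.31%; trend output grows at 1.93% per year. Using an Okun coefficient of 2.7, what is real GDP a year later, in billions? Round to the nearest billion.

€13,136 billion

Δu = 6.31 - 5.21 = 1.1 points.
Okun's law (growth form): g_Y = g_Y* - β × Δu = 1.93 - 2.7 × (1.10) = 1.93 - 2.97 = -1.04%.
Real GDP in the next year = 13274 × (1 - 1.04/100) = 13274 × 0.9896 ≈ 13136 billion.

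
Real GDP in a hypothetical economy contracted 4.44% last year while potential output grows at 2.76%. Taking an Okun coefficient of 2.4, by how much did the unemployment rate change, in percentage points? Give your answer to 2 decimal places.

Growth-rate Okun's law: g_Y = g_Y* - β × Δu, so Δu = (g_Y* - g_Y)/β.
Δu = (2.76 + 4.44)/2.4 = 7.2/2.4 = 3.00 percentage points.

3.00 percentage points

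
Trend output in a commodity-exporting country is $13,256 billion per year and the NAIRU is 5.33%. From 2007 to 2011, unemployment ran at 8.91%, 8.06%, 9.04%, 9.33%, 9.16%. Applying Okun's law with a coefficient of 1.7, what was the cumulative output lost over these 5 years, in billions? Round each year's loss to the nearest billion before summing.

$4,022 billion

Year 2007: gap = -1.7 × (8.91 - 5.33) = -6.086%, loss ≈ 13256 × 6.086/100 ≈ 807.
Year 2008: gap = -1.7 × (8.06 - 5.33) = -4.641%, loss ≈ 13256 × 4.641/100 ≈ 615.
Year 2009: gap = -1.7 × (9.04 - 5.33) = -6.307%, loss ≈ 13256 × 6.307/100 ≈ 836.
Year 2010: gap = -1.7 × (9.33 - 5.33) = -6.8%, loss ≈ 13256 × 6.8/100 ≈ 901.
Year 2011: gap = -1.7 × (9.16 - 5.33) = -6.511%, loss ≈ 13256 × 6.511/100 ≈ 863.
Total lost output = 807 + 615 + 836 + 901 + 863 = 4022 billion.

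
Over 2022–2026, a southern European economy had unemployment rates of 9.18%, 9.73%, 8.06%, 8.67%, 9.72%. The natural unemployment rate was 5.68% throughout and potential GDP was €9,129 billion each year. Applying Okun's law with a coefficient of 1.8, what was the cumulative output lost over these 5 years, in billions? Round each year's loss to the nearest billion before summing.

Year 2022: gap = -1.8 × (9.18 - 5.68) = -6.3%, loss ≈ 9129 × 6.3/100 ≈ 575.
Year 2023: gap = -1.8 × (9.73 - 5.68) = -7.29%, loss ≈ 9129 × 7.29/100 ≈ 666.
Year 2024: gap = -1.8 × (8.06 - 5.68) = -4.284%, loss ≈ 9129 × 4.284/100 ≈ 391.
Year 2025: gap = -1.8 × (8.67 - 5.68) = -5.382%, loss ≈ 9129 × 5.382/100 ≈ 491.
Year 2026: gap = -1.8 × (9.72 - 5.68) = -7.272%, loss ≈ 9129 × 7.272/100 ≈ 664.
Total lost output = 575 + 666 + 391 + 491 + 664 = 2787 billion.

€2,787 billion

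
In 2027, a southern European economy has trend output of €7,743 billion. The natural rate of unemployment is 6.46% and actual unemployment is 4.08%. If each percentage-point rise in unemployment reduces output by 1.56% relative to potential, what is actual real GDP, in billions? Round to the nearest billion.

€8,030 billion

Unemployment gap = 4.08 - 6.46 = -2.38 points, so the output gap is -1.56 × (-2.38) = 3.7128%.
Actual GDP = 7743 × (1 + 3.7128/100) = 7743 × 1.037128 ≈ 8030 billion.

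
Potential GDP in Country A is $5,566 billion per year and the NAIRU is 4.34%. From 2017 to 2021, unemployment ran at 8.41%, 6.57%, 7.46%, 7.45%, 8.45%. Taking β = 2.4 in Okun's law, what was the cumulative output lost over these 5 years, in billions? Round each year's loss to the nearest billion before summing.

Year 2017: gap = -2.4 × (8.41 - 4.34) = -9.768%, loss ≈ 5566 × 9.768/100 ≈ 544.
Year 2018: gap = -2.4 × (6.57 - 4.34) = -5.352%, loss ≈ 5566 × 5.352/100 ≈ 298.
Year 2019: gap = -2.4 × (7.46 - 4.34) = -7.488%, loss ≈ 5566 × 7.488/100 ≈ 417.
Year 2020: gap = -2.4 × (7.45 - 4.34) = -7.464%, loss ≈ 5566 × 7.464/100 ≈ 415.
Year 2021: gap = -2.4 × (8.45 - 4.34) = -9.864%, loss ≈ 5566 × 9.864/100 ≈ 549.
Total lost output = 544 + 298 + 417 + 415 + 549 = 2223 billion.

$2,223 billion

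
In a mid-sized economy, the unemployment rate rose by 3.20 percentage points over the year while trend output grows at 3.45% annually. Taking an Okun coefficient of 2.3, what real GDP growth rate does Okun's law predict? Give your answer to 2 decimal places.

-3.91%

Growth-rate Okun's law: g_Y = g_Y* - β × Δu.
g_Y = 3.45 - 2.3 × (3.20) = 3.45 - 7.36 = -3.91%, i.e. -3.91% to 2 d.p.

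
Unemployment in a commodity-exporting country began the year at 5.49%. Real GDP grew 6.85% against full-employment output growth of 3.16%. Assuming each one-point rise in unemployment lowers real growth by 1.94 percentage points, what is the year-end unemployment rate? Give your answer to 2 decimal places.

Growth-rate Okun's law: g_Y = g_Y* - β × Δu, so Δu = (g_Y* - g_Y)/β.
Δu = (3.16 - 6.85)/1.94 = -3.69/1.94 = -1.90 percentage points.
Year-end unemployment = 5.49 - 1.9 = 3.59%.

3.59%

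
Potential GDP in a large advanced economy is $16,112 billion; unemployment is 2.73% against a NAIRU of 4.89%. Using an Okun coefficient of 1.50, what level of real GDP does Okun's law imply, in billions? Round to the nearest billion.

Unemployment gap = 2.73 - 4.89 = -2.16 points, so the output gap is -1.5 × (-2.16) = 3.24%.
Actual GDP = 16112 × (1 + 3.24/100) = 16112 × 1.0324 ≈ 16634 billion.

$16,634 billion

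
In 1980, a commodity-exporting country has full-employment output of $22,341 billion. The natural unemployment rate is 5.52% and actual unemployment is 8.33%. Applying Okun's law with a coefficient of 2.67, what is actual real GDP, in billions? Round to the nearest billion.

Unemployment gap = 8.33 - 5.52 = 2.81 points, so the output gap is -2.67 × 2.81 = -7.5027%.
Actual GDP = 22341 × (1 - 7.5027/100) = 22341 × 0.924973 ≈ 20665 billion.

$20,665 billion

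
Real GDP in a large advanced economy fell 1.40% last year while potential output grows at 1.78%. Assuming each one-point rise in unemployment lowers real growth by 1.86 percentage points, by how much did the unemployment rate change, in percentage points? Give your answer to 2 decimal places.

Growth-rate Okun's law: g_Y = g_Y* - β × Δu, so Δu = (g_Y* - g_Y)/β.
Δu = (1.78 + 1.4)/1.86 = 3.18/1.86 = 1.71 percentage points.

1.71 percentage points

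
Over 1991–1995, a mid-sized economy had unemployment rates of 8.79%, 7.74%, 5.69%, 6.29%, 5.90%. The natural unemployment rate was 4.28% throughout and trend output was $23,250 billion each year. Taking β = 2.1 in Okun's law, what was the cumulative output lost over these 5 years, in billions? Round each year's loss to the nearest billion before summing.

$6,351 billion

Year 1991: gap = -2.1 × (8.79 - 4.28) = -9.471%, loss ≈ 23250 × 9.471/100 ≈ 2202.
Year 1992: gap = -2.1 × (7.74 - 4.28) = -7.266%, loss ≈ 23250 × 7.266/100 ≈ 1689.
Year 1993: gap = -2.1 × (5.69 - 4.28) = -2.961%, loss ≈ 23250 × 2.961/100 ≈ 688.
Year 1994: gap = -2.1 × (6.29 - 4.28) = -4.221%, loss ≈ 23250 × 4.221/100 ≈ 981.
Year 1995: gap = -2.1 × (5.9 - 4.28) = -3.402%, loss ≈ 23250 × 3.402/100 ≈ 791.
Total lost output = 2202 + 1689 + 688 + 981 + 791 = 6351 billion.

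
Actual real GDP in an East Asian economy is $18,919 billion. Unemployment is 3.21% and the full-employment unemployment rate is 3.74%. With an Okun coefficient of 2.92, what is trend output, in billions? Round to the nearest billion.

Unemployment gap = 3.21 - 3.74 = -0.53 points, so output gap = -2.92 × (-0.53) = 1.5476%.
Since Y = Y* × (1 + gap/100), Y* = 18919/1.015476 ≈ 18631 billion.

$18,631 billion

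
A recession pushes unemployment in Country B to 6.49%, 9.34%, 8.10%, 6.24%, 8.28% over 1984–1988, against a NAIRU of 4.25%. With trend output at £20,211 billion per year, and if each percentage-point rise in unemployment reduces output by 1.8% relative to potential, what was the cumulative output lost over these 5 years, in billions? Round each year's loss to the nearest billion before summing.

£6,258 billion

Year 1984: gap = -1.8 × (6.49 - 4.25) = -4.032%, loss ≈ 20211 × 4.032/100 ≈ 815.
Year 1985: gap = -1.8 × (9.34 - 4.25) = -9.162%, loss ≈ 20211 × 9.162/100 ≈ 1852.
Year 1986: gap = -1.8 × (8.1 - 4.25) = -6.93%, loss ≈ 20211 × 6.93/100 ≈ 1401.
Year 1987: gap = -1.8 × (6.24 - 4.25) = -3.582%, loss ≈ 20211 × 3.582/100 ≈ 724.
Year 1988: gap = -1.8 × (8.28 - 4.25) = -7.254%, loss ≈ 20211 × 7.254/100 ≈ 1466.
Total lost output = 815 + 1852 + 1401 + 724 + 1466 = 6258 billion.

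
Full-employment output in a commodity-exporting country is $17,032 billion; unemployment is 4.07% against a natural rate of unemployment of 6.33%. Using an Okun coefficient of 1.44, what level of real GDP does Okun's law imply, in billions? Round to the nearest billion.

Unemployment gap = 4.07 - 6.33 = -2.26 points, so the output gap is -1.44 × (-2.26) = 3.2544%.
Actual GDP = 17032 × (1 + 3.2544/100) = 17032 × 1.032544 ≈ 17586 billion.

$17,586 billion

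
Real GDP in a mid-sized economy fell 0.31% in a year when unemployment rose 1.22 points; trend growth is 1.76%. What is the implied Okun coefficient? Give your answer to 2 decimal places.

Growth form: g_Y = g_Y* - β × Δu, so β = (g_Y* - g_Y)/Δu.
β = (1.76 + 0.31)/1.22 = 2.07/1.22 = 1.70.

β ≈ 1.70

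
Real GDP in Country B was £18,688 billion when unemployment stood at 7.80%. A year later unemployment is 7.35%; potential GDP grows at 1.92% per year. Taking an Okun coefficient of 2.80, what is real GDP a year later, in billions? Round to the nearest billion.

Δu = 7.35 - 7.8 = -0.45 points.
Okun's law (growth form): g_Y = g_Y* - β × Δu = 1.92 - 2.80 × (-0.45) = 1.92 + 1.26 = 3.18%.
Real GDP in the next year = 18688 × (1 + 3.18/100) = 18688 × 1.0318 ≈ 19282 billion.

£19,282 billion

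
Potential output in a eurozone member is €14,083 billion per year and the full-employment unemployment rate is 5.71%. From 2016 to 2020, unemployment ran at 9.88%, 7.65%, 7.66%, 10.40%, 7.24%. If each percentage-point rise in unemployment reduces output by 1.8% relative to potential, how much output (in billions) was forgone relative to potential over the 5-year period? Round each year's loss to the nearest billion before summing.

Year 2016: gap = -1.8 × (9.88 - 5.71) = -7.506%, loss ≈ 14083 × 7.506/100 ≈ 1057.
Year 2017: gap = -1.8 × (7.65 - 5.71) = -3.492%, loss ≈ 14083 × 3.492/100 ≈ 492.
Year 2018: gap = -1.8 × (7.66 - 5.71) = -3.51%, loss ≈ 14083 × 3.51/100 ≈ 494.
Year 2019: gap = -1.8 × (10.4 - 5.71) = -8.442%, loss ≈ 14083 × 8.442/100 ≈ 1189.
Year 2020: gap = -1.8 × (7.24 - 5.71) = -2.754%, loss ≈ 14083 × 2.754/100 ≈ 388.
Total lost output = 1057 + 492 + 494 + 1189 + 388 = 3620 billion.

€3,620 billion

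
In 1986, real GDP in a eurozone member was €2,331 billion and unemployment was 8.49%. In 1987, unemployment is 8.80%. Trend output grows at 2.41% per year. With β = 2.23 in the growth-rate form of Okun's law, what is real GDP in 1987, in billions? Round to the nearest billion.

€2,371 billion

Δu = 8.8 - 8.49 = 0.31 points.
Okun's law (growth form): g_Y = g_Y* - β × Δu = 2.41 - 2.23 × (0.31) = 2.41 - 0.6913 = 1.7187%.
Real GDP in the next year = 2331 × (1 + 1.7187/100) = 2331 × 1.017187 ≈ 2371 billion.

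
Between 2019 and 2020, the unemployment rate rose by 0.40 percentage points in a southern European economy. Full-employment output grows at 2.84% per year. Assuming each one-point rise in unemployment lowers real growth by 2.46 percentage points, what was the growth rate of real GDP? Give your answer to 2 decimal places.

Growth-rate Okun's law: g_Y = g_Y* - β × Δu.
g_Y = 2.84 - 2.46 × (0.40) = 2.84 - 0.984 = 1.856%, i.e. 1.86% to 2 d.p.

1.86%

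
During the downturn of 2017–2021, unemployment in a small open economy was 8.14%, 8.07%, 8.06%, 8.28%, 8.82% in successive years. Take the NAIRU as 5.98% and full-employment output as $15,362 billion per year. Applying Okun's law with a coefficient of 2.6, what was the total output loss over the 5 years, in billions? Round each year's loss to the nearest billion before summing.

$4,582 billion

Year 2017: gap = -2.6 × (8.14 - 5.98) = -5.616%, loss ≈ 15362 × 5.616/100 ≈ 863.
Year 2018: gap = -2.6 × (8.07 - 5.98) = -5.434%, loss ≈ 15362 × 5.434/100 ≈ 835.
Year 2019: gap = -2.6 × (8.06 - 5.98) = -5.408%, loss ≈ 15362 × 5.408/100 ≈ 831.
Year 2020: gap = -2.6 × (8.28 - 5.98) = -5.98%, loss ≈ 15362 × 5.98/100 ≈ 919.
Year 2021: gap = -2.6 × (8.82 - 5.98) = -7.384%, loss ≈ 15362 × 7.384/100 ≈ 1134.
Total lost output = 863 + 835 + 831 + 919 + 1134 = 4582 billion.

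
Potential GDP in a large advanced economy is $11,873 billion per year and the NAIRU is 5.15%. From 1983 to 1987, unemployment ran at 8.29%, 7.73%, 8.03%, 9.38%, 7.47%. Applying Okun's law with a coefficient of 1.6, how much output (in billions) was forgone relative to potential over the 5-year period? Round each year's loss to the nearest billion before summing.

$2,878 billion

Year 1983: gap = -1.6 × (8.29 - 5.15) = -5.024%, loss ≈ 11873 × 5.024/100 ≈ 596.
Year 1984: gap = -1.6 × (7.73 - 5.15) = -4.128%, loss ≈ 11873 × 4.128/100 ≈ 490.
Year 1985: gap = -1.6 × (8.03 - 5.15) = -4.608%, loss ≈ 11873 × 4.608/100 ≈ 547.
Year 1986: gap = -1.6 × (9.38 - 5.15) = -6.768%, loss ≈ 11873 × 6.768/100 ≈ 804.
Year 1987: gap = -1.6 × (7.47 - 5.15) = -3.712%, loss ≈ 11873 × 3.712/100 ≈ 441.
Total lost output = 596 + 490 + 547 + 804 + 441 = 2878 billion.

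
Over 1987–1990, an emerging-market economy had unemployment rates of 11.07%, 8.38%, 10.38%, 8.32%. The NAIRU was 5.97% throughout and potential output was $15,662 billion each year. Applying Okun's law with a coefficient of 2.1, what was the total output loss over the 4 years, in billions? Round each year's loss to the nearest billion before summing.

$4,693 billion

Year 1987: gap = -2.1 × (11.07 - 5.97) = -10.71%, loss ≈ 15662 × 10.71/100 ≈ 1677.
Year 1988: gap = -2.1 × (8.38 - 5.97) = -5.061%, loss ≈ 15662 × 5.061/100 ≈ 793.
Year 1989: gap = -2.1 × (10.38 - 5.97) = -9.261%, loss ≈ 15662 × 9.261/100 ≈ 1450.
Year 1990: gap = -2.1 × (8.32 - 5.97) = -4.935%, loss ≈ 15662 × 4.935/100 ≈ 773.
Total lost output = 1677 + 793 + 1450 + 773 = 4693 billion.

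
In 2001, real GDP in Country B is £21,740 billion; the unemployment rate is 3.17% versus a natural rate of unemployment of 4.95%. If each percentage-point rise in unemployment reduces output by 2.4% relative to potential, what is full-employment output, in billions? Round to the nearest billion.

£20,849 billion

Unemployment gap = 3.17 - 4.95 = -1.78 points, so output gap = -2.4 × (-1.78) = 4.272%.
Since Y = Y* × (1 + gap/100), Y* = 21740/1.04272 ≈ 20849 billion.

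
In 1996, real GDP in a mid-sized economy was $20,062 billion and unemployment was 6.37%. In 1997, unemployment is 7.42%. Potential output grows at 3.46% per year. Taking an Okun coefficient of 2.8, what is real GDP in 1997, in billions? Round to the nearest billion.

$20,166 billion

Δu = 7.42 - 6.37 = 1.05 points.
Okun's law (growth form): g_Y = g_Y* - β × Δu = 3.46 - 2.8 × (1.05) = 3.46 - 2.94 = 0.52%.
Real GDP in the next year = 20062 × (1 + 0.52/100) = 20062 × 1.0052 ≈ 20166 billion.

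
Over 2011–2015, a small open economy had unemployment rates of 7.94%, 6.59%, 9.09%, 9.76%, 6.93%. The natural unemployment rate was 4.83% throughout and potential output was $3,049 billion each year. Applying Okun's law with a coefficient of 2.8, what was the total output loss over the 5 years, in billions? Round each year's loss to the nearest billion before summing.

Year 2011: gap = -2.8 × (7.94 - 4.83) = -8.708%, loss ≈ 3049 × 8.708/100 ≈ 266.
Year 2012: gap = -2.8 × (6.59 - 4.83) = -4.928%, loss ≈ 3049 × 4.928/100 ≈ 150.
Year 2013: gap = -2.8 × (9.09 - 4.83) = -11.928%, loss ≈ 3049 × 11.928/100 ≈ 364.
Year 2014: gap = -2.8 × (9.76 - 4.83) = -13.804%, loss ≈ 3049 × 13.804/100 ≈ 421.
Year 2015: gap = -2.8 × (6.93 - 4.83) = -5.88%, loss ≈ 3049 × 5.88/100 ≈ 179.
Total lost output = 266 + 150 + 364 + 421 + 179 = 1380 billion.

$1,380 billion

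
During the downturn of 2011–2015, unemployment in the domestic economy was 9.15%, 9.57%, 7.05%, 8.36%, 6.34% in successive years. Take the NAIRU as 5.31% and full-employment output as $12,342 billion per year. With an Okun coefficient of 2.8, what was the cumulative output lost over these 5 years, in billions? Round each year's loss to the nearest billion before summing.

Year 2011: gap = -2.8 × (9.15 - 5.31) = -10.752%, loss ≈ 12342 × 10.752/100 ≈ 1327.
Year 2012: gap = -2.8 × (9.57 - 5.31) = -11.928%, loss ≈ 12342 × 11.928/100 ≈ 1472.
Year 2013: gap = -2.8 × (7.05 - 5.31) = -4.872%, loss ≈ 12342 × 4.872/100 ≈ 601.
Year 2014: gap = -2.8 × (8.36 - 5.31) = -8.54%, loss ≈ 12342 × 8.54/100 ≈ 1054.
Year 2015: gap = -2.8 × (6.34 - 5.31) = -2.884%, loss ≈ 12342 × 2.884/100 ≈ 356.
Total lost output = 1327 + 1472 + 601 + 1054 + 356 = 4810 billion.

$4,810 billion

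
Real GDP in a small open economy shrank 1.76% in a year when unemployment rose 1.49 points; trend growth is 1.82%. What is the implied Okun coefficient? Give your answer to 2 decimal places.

β ≈ 2.40

Growth form: g_Y = g_Y* - β × Δu, so β = (g_Y* - g_Y)/Δu.
β = (1.82 + 1.76)/1.49 = 3.58/1.49 = 2.40.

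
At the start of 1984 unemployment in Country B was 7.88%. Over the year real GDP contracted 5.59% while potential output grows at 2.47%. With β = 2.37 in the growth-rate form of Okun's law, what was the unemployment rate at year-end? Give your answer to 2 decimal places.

Growth-rate Okun's law: g_Y = g_Y* - β × Δu, so Δu = (g_Y* - g_Y)/β.
Δu = (2.47 + 5.59)/2.37 = 8.06/2.37 = 3.40 percentage points.
Year-end unemployment = 7.88 + 3.4 = 11.28%.

11.28%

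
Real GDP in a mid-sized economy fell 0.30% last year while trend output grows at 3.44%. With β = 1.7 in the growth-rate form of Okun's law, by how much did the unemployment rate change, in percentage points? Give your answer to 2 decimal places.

2.20 percentage points

Growth-rate Okun's law: g_Y = g_Y* - β × Δu, so Δu = (g_Y* - g_Y)/β.
Δu = (3.44 + 0.3)/1.7 = 3.74/1.7 = 2.20 percentage points.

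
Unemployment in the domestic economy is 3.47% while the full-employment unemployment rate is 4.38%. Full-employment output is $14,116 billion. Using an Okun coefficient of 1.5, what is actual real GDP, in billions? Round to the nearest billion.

Unemployment gap = 3.47 - 4.38 = -0.91 points, so the output gap is -1.5 × (-0.91) = 1.365%.
Actual GDP = 14116 × (1 + 1.365/100) = 14116 × 1.01365 ≈ 14309 billion.

$14,309 billion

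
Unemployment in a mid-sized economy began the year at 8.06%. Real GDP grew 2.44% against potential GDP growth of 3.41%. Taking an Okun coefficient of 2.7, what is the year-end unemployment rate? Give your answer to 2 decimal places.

Growth-rate Okun's law: g_Y = g_Y* - β × Δu, so Δu = (g_Y* - g_Y)/β.
Δu = (3.41 - 2.44)/2.7 = 0.97/2.7 = 0.36 percentage points.
Year-end unemployment = 8.06 + 0.36 = 8.42%.

8.42%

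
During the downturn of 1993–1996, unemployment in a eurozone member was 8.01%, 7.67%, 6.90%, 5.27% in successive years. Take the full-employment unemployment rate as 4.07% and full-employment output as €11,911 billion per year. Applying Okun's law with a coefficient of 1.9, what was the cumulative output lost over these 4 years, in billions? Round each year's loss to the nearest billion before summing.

€2,619 billion

Year 1993: gap = -1.9 × (8.01 - 4.07) = -7.486%, loss ≈ 11911 × 7.486/100 ≈ 892.
Year 1994: gap = -1.9 × (7.67 - 4.07) = -6.84%, loss ≈ 11911 × 6.84/100 ≈ 815.
Year 1995: gap = -1.9 × (6.9 - 4.07) = -5.377%, loss ≈ 11911 × 5.377/100 ≈ 640.
Year 1996: gap = -1.9 × (5.27 - 4.07) = -2.28%, loss ≈ 11911 × 2.28/100 ≈ 272.
Total lost output = 892 + 815 + 640 + 272 = 2619 billion.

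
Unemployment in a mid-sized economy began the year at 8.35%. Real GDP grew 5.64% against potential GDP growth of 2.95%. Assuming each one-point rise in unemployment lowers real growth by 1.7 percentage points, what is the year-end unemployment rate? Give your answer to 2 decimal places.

6.77%

Growth-rate Okun's law: g_Y = g_Y* - β × Δu, so Δu = (g_Y* - g_Y)/β.
Δu = (2.95 - 5.64)/1.7 = -2.69/1.7 = -1.58 percentage points.
Year-end unemployment = 8.35 - 1.58 = 6.77%.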